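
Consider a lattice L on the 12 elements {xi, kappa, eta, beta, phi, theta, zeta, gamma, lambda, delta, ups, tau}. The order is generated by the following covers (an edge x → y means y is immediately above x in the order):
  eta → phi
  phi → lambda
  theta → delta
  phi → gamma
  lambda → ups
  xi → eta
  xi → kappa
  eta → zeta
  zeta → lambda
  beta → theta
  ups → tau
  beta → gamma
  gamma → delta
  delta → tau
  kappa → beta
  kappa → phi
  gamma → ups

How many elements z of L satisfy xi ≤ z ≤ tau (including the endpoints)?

12

The interval [xi, tau] = {beta, delta, eta, gamma, kappa, lambda, phi, tau, theta, ups, xi, zeta}, which has 12 elements.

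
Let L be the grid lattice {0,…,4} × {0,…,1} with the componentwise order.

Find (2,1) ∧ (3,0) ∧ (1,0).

(1,0)

Common lower bounds of {(2,1), (3,0), (1,0)}: (0,0), (1,0).
The greatest among these is (1,0).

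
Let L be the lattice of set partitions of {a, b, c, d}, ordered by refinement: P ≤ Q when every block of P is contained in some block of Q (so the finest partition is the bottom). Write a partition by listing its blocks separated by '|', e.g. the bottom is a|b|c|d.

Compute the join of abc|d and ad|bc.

Common upper bounds of {abc|d, ad|bc}: abcd.
The least among these is abcd.

abcd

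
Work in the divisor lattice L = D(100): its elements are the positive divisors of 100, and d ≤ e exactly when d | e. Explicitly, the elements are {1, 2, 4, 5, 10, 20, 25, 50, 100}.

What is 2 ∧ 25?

In the divisibility order, the meet is the greatest common divisor: gcd(2, 25) = 1.

1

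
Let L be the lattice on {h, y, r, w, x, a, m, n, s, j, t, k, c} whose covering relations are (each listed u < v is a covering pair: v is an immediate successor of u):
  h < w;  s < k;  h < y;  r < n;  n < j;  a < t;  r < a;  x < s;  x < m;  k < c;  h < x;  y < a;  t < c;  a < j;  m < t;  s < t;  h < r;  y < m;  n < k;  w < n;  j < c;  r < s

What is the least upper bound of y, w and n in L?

Common upper bounds of {y, w, n}: c, j.
The least among these is j.

j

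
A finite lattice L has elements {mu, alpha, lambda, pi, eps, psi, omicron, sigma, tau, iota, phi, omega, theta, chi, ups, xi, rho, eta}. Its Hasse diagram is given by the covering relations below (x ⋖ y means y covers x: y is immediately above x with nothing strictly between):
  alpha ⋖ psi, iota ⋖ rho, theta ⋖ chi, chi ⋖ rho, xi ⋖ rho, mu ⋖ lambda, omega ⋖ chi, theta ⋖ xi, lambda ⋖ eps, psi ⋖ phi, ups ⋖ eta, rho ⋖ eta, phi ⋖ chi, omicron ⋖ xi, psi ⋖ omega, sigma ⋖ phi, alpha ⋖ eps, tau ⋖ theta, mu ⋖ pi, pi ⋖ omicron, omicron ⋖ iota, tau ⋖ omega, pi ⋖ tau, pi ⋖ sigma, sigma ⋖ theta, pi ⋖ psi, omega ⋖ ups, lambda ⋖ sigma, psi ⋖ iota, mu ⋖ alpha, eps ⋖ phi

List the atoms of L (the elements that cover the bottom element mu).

alpha, lambda, pi

The atoms are exactly the elements that cover mu: alpha, lambda, pi.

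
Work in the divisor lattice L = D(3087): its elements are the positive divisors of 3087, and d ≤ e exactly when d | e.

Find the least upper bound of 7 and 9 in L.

63

In the divisibility order, the join is the least common multiple: lcm(7, 9) = 63.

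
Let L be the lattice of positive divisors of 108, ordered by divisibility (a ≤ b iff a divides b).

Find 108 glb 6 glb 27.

3

In the divisibility order, the meet is the greatest common divisor: gcd(108, 6, 27) = 3.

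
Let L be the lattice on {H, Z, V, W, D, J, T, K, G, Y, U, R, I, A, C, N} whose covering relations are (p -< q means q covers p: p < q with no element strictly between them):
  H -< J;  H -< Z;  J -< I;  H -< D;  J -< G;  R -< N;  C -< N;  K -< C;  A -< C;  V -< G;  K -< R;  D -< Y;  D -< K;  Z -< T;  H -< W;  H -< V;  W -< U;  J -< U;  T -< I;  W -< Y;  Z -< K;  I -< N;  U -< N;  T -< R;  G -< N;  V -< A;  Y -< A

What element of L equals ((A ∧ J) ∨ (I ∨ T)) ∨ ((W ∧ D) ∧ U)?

A ∧ J = H
I ∨ T = I
H ∨ I = I
W ∧ D = H
H ∧ U = H
I ∨ H = I

I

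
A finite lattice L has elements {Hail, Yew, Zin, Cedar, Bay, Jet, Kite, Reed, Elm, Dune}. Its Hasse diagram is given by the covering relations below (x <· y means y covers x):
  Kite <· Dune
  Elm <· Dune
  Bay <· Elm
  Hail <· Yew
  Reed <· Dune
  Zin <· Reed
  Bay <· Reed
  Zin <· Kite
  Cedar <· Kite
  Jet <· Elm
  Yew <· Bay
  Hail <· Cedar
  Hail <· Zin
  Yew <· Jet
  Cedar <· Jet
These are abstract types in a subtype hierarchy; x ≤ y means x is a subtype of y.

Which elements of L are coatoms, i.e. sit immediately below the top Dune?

Elm, Kite, Reed

The coatoms are exactly the elements covered by Dune: Elm, Kite, Reed.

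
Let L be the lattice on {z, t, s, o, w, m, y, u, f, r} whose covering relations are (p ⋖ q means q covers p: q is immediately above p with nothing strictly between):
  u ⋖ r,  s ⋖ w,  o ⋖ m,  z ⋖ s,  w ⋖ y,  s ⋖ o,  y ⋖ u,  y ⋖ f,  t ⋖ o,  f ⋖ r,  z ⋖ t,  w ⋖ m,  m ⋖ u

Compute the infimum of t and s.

Common lower bounds of {t, s}: z.
The greatest among these is z.

z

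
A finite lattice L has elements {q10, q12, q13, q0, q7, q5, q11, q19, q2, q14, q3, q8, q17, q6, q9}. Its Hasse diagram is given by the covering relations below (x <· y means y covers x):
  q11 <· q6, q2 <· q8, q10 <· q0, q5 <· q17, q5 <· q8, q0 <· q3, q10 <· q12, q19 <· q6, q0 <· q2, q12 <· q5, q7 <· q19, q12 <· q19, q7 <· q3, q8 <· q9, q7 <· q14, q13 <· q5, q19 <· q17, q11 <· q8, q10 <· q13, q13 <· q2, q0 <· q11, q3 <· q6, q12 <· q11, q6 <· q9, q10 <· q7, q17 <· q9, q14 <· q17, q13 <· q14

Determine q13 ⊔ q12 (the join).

Common upper bounds of {q13, q12}: q17, q5, q8, q9.
The least among these is q5.

q5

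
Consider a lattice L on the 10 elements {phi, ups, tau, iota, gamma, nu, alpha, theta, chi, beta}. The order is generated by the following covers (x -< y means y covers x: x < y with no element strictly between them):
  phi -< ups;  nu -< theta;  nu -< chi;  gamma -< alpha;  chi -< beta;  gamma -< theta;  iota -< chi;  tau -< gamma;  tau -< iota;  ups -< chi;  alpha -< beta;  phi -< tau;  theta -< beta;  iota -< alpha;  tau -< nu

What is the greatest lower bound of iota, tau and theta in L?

Common lower bounds of {iota, tau, theta}: phi, tau.
The greatest among these is tau.

tau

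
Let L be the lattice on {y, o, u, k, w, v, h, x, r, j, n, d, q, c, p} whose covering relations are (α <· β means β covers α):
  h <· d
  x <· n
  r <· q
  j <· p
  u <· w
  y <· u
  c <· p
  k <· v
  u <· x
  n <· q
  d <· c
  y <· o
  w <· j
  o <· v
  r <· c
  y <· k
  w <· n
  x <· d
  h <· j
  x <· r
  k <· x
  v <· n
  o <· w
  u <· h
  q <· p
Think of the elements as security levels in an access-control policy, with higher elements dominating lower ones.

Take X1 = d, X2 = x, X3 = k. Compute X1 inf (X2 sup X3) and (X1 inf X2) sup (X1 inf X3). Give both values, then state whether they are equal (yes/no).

x; x; yes

X2 sup X3 = x, so X1 inf (X2 sup X3) = d inf x = x.
X1 inf X2 = x and X1 inf X3 = k, so (X1 inf X2) sup (X1 inf X3) = x sup k = x.
Equal: yes.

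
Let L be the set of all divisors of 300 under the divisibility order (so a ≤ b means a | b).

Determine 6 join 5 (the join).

In the divisibility order, the join is the least common multiple: lcm(6, 5) = 30.

30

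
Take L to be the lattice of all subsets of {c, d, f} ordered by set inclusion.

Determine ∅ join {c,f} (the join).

{c,f}

Under ⊆, join is union: ∅ ∪ {c,f} = {c,f}.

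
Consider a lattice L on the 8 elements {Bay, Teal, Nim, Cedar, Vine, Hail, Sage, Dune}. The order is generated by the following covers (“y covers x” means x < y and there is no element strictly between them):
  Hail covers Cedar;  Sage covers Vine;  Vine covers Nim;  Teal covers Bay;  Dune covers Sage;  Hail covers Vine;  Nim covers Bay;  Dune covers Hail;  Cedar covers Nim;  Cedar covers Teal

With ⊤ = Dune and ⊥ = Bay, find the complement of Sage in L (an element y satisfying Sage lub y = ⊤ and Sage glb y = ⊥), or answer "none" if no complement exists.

Need y with Sage ∨ y = Dune and Sage ∧ y = Bay.
Checking each element gives: Teal.

Teal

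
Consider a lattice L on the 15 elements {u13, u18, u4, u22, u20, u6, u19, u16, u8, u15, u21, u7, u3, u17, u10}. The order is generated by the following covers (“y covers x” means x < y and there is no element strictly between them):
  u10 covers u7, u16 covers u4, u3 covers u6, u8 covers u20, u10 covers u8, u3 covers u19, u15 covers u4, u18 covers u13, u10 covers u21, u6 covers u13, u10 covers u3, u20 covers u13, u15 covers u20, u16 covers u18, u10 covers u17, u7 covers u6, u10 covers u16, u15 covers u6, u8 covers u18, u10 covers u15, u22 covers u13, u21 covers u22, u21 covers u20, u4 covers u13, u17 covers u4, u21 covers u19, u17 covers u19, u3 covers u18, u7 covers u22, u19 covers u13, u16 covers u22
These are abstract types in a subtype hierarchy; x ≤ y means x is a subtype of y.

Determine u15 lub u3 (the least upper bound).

Common upper bounds of {u15, u3}: u10.
The least among these is u10.

u10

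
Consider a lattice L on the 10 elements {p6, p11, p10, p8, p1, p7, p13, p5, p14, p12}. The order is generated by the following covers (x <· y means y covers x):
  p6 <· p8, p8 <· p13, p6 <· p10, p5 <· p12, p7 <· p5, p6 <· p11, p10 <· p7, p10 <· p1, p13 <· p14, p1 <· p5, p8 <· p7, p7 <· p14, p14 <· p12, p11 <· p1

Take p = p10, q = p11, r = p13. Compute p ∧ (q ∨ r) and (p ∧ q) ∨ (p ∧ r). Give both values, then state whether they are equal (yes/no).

q ∨ r = p12, so p ∧ (q ∨ r) = p10 ∧ p12 = p10.
p ∧ q = p6 and p ∧ r = p6, so (p ∧ q) ∨ (p ∧ r) = p6 ∨ p6 = p6.
Equal: no.

p10; p6; no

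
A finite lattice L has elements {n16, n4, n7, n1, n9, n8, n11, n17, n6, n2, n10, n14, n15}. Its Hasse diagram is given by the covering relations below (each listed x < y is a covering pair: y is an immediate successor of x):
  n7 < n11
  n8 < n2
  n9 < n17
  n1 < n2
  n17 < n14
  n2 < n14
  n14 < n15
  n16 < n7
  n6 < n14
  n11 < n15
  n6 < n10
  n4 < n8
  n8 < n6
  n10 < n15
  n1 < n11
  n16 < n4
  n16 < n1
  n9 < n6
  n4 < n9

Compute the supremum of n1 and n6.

Common upper bounds of {n1, n6}: n14, n15.
The least among these is n14.

n14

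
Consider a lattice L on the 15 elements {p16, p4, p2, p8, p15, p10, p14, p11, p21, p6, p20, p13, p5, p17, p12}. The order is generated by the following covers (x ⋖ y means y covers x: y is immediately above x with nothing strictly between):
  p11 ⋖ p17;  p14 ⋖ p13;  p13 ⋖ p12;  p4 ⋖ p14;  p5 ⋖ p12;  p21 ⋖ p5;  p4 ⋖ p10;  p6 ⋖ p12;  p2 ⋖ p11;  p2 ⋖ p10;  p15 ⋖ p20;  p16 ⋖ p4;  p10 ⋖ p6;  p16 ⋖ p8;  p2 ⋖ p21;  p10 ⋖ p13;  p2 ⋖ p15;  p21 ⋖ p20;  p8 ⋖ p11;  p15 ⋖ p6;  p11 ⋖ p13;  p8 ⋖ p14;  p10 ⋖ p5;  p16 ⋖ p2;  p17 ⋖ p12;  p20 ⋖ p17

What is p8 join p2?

Common upper bounds of {p8, p2}: p11, p12, p13, p17.
The least among these is p11.

p11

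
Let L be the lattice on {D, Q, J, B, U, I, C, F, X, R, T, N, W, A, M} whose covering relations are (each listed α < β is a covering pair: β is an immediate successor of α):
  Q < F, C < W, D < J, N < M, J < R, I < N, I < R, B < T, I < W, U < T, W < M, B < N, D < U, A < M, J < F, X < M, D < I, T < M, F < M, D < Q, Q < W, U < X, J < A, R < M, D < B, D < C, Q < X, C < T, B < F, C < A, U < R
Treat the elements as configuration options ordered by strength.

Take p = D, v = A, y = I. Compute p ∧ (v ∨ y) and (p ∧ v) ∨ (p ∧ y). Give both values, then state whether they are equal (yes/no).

v ∨ y = M, so p ∧ (v ∨ y) = D ∧ M = D.
p ∧ v = D and p ∧ y = D, so (p ∧ v) ∨ (p ∧ y) = D ∨ D = D.
Equal: yes.

D; D; yes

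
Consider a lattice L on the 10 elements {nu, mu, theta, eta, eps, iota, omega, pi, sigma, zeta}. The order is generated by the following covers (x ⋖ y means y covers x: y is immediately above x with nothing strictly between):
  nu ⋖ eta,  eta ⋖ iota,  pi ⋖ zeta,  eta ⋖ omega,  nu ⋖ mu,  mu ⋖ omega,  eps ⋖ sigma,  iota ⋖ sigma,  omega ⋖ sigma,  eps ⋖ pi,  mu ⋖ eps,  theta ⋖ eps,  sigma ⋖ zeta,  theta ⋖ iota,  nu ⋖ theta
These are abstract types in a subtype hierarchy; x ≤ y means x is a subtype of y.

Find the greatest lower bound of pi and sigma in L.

Common lower bounds of {pi, sigma}: eps, mu, nu, theta.
The greatest among these is eps.

eps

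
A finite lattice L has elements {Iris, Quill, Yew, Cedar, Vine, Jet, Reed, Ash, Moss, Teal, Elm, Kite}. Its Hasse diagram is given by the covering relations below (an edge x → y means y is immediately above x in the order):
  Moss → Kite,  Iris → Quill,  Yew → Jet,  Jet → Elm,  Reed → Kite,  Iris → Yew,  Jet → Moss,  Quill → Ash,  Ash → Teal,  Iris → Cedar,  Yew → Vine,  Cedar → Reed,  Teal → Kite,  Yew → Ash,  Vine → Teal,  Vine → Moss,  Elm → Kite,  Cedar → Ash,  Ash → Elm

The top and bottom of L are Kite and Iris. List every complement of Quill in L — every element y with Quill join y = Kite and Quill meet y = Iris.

Need y with Quill ∨ y = Kite and Quill ∧ y = Iris.
Checking each element gives: Moss, Reed.

Moss, Reed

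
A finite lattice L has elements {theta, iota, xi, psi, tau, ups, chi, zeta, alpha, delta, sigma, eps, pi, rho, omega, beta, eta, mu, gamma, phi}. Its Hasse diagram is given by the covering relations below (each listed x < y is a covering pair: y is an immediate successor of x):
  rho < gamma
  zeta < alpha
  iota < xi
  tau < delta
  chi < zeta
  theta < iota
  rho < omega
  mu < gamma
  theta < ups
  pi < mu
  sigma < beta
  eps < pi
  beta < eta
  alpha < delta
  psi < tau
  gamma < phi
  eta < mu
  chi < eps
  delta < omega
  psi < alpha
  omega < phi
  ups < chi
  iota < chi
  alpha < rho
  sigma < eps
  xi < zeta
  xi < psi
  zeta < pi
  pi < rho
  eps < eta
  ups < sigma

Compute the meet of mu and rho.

pi

Common lower bounds of {mu, rho}: chi, eps, iota, pi, sigma, theta, ups, xi, zeta.
The greatest among these is pi.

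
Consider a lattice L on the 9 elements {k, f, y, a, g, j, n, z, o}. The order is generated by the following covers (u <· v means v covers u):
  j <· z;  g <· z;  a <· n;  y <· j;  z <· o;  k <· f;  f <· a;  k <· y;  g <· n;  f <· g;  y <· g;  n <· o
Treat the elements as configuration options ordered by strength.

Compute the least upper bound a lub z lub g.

o

Common upper bounds of {a, z, g}: o.
The least among these is o.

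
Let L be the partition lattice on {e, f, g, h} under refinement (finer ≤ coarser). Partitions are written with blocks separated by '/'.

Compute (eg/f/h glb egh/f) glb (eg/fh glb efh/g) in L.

eg/f/h ∧ egh/f = eg/f/h
eg/fh ∧ efh/g = e/fh/g
eg/f/h ∧ e/fh/g = e/f/g/h

e/f/g/h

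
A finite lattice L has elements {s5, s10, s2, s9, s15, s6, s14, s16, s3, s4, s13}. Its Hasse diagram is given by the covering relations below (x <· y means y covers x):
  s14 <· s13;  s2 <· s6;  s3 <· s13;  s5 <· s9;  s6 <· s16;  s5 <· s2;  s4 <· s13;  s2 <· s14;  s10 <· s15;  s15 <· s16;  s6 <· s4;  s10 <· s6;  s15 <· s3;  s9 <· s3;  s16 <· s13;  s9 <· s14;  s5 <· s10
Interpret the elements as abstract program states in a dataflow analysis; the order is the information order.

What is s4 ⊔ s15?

s13

Common upper bounds of {s4, s15}: s13.
The least among these is s13.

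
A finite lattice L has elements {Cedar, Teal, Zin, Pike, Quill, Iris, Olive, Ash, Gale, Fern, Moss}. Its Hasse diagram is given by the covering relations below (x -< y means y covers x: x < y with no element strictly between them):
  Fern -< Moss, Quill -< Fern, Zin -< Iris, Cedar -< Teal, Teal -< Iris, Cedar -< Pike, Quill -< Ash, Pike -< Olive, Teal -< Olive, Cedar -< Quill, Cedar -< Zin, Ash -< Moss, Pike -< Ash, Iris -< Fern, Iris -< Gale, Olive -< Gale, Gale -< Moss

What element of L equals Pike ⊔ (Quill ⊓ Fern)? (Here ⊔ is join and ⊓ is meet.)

Ash

Quill ∧ Fern = Quill
Pike ∨ Quill = Ash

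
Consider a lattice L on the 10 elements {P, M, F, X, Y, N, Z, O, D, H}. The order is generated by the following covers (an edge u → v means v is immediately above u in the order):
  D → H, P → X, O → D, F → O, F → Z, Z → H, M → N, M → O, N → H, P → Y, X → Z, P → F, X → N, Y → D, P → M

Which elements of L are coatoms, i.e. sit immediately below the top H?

The coatoms are exactly the elements covered by H: D, N, Z.

D, N, Z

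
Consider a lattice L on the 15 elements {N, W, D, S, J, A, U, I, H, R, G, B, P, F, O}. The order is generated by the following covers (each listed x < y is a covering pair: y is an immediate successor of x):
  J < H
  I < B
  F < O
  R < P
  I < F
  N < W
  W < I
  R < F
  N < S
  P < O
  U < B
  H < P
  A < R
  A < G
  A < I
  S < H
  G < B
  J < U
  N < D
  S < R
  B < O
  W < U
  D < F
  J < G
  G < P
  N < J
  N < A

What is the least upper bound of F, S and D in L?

F

Common upper bounds of {F, S, D}: F, O.
The least among these is F.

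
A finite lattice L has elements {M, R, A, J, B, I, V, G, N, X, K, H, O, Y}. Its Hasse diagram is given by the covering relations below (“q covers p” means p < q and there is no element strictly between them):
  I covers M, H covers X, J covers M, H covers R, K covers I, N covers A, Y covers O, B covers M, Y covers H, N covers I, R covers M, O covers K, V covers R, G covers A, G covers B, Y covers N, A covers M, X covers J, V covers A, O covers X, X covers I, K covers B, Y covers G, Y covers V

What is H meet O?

X

Common lower bounds of {H, O}: I, J, M, X.
The greatest among these is X.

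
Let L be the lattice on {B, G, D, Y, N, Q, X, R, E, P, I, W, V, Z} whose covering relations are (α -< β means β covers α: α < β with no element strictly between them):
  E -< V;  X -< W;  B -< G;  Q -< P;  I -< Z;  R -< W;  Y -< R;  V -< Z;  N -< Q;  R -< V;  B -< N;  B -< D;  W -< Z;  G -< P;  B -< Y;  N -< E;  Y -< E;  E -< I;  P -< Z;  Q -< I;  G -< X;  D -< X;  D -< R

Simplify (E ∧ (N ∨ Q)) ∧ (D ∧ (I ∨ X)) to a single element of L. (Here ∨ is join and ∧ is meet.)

N ∨ Q = Q
E ∧ Q = N
I ∨ X = Z
D ∧ Z = D
N ∧ D = B

B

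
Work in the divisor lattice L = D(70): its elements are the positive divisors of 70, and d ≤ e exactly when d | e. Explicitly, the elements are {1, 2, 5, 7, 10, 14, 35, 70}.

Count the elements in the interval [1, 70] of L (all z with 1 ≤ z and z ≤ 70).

8

The interval [1, 70] = {1, 10, 14, 2, 35, 5, 7, 70}, which has 8 elements.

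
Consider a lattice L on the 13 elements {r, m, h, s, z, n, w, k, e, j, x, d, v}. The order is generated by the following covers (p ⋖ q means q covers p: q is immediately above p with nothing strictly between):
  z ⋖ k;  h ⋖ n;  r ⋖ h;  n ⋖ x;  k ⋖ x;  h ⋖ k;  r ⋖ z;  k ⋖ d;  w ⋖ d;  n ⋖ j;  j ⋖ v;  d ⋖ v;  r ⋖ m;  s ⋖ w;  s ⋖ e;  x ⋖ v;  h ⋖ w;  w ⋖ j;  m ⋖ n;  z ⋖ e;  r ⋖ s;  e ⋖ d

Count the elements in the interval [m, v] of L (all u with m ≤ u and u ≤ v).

5

The interval [m, v] = {j, m, n, v, x}, which has 5 elements.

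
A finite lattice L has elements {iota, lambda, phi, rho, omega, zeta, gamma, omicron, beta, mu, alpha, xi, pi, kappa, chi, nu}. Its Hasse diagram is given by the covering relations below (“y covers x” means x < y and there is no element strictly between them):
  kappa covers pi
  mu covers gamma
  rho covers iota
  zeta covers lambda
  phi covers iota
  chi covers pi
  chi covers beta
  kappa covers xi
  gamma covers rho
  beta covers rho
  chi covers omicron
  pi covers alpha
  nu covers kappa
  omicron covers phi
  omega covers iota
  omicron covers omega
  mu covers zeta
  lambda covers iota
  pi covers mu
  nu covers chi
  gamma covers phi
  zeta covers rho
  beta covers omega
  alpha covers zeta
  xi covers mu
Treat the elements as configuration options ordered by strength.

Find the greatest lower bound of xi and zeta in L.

Common lower bounds of {xi, zeta}: iota, lambda, rho, zeta.
The greatest among these is zeta.

zeta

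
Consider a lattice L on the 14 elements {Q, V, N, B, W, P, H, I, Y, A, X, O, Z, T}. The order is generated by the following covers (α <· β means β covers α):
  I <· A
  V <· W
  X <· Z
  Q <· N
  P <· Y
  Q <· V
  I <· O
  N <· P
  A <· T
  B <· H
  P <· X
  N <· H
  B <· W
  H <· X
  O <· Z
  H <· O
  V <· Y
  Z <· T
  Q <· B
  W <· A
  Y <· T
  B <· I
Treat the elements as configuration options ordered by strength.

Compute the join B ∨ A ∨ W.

A

Common upper bounds of {B, A, W}: A, T.
The least among these is A.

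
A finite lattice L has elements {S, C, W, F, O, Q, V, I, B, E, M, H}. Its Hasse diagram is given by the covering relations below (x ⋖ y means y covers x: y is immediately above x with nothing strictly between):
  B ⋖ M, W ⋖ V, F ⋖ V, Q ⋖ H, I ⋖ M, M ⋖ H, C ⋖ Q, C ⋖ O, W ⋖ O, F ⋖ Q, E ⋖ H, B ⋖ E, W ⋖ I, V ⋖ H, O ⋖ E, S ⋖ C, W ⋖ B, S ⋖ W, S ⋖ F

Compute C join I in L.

C ∨ I = H

H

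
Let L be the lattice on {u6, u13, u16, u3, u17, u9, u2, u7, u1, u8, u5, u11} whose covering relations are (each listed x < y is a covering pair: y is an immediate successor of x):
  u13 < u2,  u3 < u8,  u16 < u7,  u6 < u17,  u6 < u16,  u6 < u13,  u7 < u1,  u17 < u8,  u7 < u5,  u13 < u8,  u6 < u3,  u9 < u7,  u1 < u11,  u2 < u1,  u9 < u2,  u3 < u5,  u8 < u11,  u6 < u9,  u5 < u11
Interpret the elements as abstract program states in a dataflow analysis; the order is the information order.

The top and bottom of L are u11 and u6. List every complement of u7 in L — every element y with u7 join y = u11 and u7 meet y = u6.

Need y with u7 ∨ y = u11 and u7 ∧ y = u6.
Checking each element gives: u17, u8.

u17, u8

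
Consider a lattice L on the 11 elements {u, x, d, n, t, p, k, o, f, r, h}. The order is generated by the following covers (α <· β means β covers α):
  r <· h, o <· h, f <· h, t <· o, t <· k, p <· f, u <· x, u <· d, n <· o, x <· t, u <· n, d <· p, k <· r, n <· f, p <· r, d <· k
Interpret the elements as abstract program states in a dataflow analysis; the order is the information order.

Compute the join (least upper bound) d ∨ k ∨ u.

Common upper bounds of {d, k, u}: h, k, r.
The least among these is k.

k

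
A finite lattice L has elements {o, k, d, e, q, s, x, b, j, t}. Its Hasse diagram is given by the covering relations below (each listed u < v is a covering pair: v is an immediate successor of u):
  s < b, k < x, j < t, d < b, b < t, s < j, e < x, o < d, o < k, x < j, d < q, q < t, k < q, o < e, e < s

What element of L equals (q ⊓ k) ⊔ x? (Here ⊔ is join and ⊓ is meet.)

q ∧ k = k
k ∨ x = x

x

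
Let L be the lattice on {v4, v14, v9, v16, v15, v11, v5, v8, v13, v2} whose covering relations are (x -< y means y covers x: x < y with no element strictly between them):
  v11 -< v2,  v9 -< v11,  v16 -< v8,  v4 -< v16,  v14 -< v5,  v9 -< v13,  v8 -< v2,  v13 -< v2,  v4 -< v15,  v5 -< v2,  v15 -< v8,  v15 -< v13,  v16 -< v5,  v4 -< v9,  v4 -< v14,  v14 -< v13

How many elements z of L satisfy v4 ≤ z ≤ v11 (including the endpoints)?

The interval [v4, v11] = {v11, v4, v9}, which has 3 elements.

3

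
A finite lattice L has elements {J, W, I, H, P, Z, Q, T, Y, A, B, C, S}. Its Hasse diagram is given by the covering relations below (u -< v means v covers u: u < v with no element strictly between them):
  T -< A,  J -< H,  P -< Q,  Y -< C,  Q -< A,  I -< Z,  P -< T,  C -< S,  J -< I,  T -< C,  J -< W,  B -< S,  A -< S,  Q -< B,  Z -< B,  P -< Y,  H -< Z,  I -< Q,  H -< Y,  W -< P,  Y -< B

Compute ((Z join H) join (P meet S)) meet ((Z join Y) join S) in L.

B

Z ∨ H = Z
P ∧ S = P
Z ∨ P = B
Z ∨ Y = B
B ∨ S = S
B ∧ S = B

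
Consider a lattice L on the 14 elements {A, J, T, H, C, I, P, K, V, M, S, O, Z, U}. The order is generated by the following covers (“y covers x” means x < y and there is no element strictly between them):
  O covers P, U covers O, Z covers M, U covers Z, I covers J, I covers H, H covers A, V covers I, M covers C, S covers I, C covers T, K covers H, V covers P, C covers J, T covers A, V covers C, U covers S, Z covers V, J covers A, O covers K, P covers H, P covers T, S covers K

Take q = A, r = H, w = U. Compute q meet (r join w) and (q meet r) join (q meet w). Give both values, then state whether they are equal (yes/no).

r join w = U, so q meet (r join w) = A meet U = A.
q meet r = A and q meet w = A, so (q meet r) join (q meet w) = A join A = A.
Equal: yes.

A; A; yes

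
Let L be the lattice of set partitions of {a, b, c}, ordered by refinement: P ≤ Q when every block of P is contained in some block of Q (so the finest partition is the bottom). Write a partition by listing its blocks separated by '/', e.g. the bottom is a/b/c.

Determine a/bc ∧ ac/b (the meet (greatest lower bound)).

The meet (common refinement) of a/bc and ac/b intersects blocks pairwise, giving a/b/c.

a/b/c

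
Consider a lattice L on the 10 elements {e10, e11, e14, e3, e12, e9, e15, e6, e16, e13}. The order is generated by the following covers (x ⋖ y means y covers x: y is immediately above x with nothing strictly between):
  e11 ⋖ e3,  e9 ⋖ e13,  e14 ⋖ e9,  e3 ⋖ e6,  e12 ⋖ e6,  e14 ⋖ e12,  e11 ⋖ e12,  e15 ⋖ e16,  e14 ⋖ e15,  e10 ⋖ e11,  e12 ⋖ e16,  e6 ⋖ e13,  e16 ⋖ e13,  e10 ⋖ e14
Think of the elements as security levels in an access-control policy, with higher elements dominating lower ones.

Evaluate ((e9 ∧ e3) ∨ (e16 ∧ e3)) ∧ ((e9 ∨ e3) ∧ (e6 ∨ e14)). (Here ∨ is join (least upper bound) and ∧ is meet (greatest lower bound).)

e9 ∧ e3 = e10
e16 ∧ e3 = e11
e10 ∨ e11 = e11
e9 ∨ e3 = e13
e6 ∨ e14 = e6
e13 ∧ e6 = e6
e11 ∧ e6 = e11

e11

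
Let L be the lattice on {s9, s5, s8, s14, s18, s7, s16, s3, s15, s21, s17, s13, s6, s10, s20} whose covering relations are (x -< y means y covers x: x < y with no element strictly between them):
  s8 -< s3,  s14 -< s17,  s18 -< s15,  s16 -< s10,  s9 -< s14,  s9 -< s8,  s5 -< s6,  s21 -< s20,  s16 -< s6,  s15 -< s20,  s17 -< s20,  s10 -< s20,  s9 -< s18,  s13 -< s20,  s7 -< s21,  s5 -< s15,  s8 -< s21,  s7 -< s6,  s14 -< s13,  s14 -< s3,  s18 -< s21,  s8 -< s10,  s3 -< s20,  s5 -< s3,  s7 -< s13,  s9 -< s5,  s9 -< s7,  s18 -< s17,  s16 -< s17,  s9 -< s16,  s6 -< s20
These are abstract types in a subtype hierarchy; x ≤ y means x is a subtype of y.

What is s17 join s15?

s20

Common upper bounds of {s17, s15}: s20.
The least among these is s20.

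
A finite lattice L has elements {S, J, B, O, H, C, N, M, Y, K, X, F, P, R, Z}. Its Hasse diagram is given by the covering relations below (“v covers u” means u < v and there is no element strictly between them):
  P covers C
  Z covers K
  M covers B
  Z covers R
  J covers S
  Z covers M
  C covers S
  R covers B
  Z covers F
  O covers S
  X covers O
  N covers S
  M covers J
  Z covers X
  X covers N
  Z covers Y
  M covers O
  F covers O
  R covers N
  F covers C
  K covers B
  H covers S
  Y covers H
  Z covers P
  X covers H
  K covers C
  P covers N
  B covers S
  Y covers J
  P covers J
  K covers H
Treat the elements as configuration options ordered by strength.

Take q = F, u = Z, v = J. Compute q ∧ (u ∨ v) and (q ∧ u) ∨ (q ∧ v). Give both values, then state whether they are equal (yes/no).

u ∨ v = Z, so q ∧ (u ∨ v) = F ∧ Z = F.
q ∧ u = F and q ∧ v = S, so (q ∧ u) ∨ (q ∧ v) = F ∨ S = F.
Equal: yes.

F; F; yes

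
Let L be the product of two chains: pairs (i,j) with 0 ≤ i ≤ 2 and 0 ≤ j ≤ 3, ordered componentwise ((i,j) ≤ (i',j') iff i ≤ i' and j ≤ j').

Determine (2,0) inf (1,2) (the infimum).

(1,0)

Common lower bounds of {(2,0), (1,2)}: (0,0), (1,0).
The greatest among these is (1,0).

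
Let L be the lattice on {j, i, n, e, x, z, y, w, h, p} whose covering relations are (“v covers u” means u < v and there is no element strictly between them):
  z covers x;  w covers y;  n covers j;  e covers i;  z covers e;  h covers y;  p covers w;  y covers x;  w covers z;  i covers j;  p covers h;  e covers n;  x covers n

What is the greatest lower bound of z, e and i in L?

i

Common lower bounds of {z, e, i}: i, j.
The greatest among these is i.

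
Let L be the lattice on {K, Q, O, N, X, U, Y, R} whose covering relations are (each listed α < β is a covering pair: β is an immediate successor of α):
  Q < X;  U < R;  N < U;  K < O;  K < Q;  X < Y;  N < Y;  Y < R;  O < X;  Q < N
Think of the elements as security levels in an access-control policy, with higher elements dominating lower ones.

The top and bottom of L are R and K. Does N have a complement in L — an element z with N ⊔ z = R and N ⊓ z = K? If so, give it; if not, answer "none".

For every candidate z, either N ∨ z ≠ R or N ∧ z ≠ K; no complement exists.

none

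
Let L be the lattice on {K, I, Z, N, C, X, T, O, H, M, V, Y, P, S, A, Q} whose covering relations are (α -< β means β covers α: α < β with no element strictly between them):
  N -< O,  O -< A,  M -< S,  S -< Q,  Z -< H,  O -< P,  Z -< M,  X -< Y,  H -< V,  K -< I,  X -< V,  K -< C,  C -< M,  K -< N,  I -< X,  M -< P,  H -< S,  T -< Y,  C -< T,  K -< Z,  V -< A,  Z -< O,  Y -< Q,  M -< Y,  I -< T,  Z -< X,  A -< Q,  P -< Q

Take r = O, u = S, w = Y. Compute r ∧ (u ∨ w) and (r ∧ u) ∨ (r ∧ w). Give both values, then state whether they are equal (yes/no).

O; Z; no

u ∨ w = Q, so r ∧ (u ∨ w) = O ∧ Q = O.
r ∧ u = Z and r ∧ w = Z, so (r ∧ u) ∨ (r ∧ w) = Z ∨ Z = Z.
Equal: no.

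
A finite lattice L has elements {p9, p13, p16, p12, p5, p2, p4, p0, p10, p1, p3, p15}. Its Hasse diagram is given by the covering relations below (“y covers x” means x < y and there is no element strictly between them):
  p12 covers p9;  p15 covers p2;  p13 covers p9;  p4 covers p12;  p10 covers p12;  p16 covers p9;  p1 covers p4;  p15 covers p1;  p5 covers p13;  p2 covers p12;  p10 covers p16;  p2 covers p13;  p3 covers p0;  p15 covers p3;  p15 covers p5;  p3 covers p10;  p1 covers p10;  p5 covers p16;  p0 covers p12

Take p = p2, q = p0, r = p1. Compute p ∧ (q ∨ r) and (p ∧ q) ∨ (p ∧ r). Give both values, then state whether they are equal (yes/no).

p2; p12; no

q ∨ r = p15, so p ∧ (q ∨ r) = p2 ∧ p15 = p2.
p ∧ q = p12 and p ∧ r = p12, so (p ∧ q) ∨ (p ∧ r) = p12 ∨ p12 = p12.
Equal: no.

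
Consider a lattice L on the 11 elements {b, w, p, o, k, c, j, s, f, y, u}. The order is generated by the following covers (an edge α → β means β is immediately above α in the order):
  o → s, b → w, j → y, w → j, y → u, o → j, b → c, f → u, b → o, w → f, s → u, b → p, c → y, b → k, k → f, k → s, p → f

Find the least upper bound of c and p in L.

Common upper bounds of {c, p}: u.
The least among these is u.

u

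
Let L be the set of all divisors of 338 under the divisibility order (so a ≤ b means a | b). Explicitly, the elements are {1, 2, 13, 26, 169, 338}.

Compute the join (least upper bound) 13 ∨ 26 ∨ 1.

26

Common upper bounds of {13, 26, 1}: 26, 338.
The least among these is 26.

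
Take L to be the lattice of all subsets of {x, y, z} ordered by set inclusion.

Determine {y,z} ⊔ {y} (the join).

{y,z}

Common upper bounds of {{y,z}, {y}}: {x,y,z}, {y,z}.
The least among these is {y,z}.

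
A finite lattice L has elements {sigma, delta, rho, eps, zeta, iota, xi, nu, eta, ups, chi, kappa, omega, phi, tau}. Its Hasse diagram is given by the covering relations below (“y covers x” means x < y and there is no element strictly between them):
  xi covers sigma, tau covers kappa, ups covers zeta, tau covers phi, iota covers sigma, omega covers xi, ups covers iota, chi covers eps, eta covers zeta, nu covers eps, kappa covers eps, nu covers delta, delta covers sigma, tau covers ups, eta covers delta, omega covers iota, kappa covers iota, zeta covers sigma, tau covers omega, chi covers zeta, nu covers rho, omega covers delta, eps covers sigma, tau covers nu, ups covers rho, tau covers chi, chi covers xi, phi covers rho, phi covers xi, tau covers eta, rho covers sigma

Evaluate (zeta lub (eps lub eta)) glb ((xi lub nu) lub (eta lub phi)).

tau

eps ∨ eta = tau
zeta ∨ tau = tau
xi ∨ nu = tau
eta ∨ phi = tau
tau ∨ tau = tau
tau ∧ tau = tau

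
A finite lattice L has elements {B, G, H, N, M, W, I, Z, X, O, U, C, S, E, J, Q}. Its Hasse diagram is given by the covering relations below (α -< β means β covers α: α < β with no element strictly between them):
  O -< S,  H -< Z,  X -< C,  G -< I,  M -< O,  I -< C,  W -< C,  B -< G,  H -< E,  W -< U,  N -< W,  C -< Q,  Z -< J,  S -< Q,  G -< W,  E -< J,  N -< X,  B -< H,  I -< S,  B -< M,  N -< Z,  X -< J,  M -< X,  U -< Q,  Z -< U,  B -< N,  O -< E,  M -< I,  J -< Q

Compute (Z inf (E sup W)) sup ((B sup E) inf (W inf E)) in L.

Z

E ∨ W = Q
Z ∧ Q = Z
B ∨ E = E
W ∧ E = B
E ∧ B = B
Z ∨ B = Z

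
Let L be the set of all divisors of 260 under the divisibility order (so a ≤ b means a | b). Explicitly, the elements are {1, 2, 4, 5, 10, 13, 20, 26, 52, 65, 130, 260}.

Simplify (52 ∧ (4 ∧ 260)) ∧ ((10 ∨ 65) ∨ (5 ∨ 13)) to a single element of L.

2

4 ∧ 260 = 4
52 ∧ 4 = 4
10 ∨ 65 = 130
5 ∨ 13 = 65
130 ∨ 65 = 130
4 ∧ 130 = 2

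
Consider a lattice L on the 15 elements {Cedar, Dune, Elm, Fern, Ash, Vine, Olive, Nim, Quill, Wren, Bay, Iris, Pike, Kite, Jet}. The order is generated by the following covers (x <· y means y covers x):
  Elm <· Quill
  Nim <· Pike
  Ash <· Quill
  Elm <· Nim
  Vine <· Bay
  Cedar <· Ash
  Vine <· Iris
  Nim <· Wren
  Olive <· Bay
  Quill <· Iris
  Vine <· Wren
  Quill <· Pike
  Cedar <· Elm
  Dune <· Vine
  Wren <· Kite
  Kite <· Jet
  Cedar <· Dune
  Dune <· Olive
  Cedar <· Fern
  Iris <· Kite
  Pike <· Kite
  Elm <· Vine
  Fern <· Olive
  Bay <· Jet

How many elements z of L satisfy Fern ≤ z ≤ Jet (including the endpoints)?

4

The interval [Fern, Jet] = {Bay, Fern, Jet, Olive}, which has 4 elements.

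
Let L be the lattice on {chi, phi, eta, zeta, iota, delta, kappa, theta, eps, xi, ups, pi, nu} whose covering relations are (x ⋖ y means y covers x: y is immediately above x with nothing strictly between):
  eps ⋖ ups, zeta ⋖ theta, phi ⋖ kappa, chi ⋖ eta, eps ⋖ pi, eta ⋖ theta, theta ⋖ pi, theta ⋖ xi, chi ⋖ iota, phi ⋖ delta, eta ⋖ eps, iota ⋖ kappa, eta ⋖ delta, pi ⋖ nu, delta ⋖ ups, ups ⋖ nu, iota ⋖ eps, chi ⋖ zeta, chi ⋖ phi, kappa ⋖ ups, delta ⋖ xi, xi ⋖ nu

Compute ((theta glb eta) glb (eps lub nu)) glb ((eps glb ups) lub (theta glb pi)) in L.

theta ∧ eta = eta
eps ∨ nu = nu
eta ∧ nu = eta
eps ∧ ups = eps
theta ∧ pi = theta
eps ∨ theta = pi
eta ∧ pi = eta

eta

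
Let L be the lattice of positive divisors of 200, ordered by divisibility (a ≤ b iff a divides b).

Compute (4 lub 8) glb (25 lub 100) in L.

4

4 ∨ 8 = 8
25 ∨ 100 = 100
8 ∧ 100 = 4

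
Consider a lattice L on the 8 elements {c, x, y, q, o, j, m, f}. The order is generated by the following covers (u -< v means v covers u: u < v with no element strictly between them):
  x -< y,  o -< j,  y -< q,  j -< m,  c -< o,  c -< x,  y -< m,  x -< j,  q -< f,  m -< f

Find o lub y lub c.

m

Common upper bounds of {o, y, c}: f, m.
The least among these is m.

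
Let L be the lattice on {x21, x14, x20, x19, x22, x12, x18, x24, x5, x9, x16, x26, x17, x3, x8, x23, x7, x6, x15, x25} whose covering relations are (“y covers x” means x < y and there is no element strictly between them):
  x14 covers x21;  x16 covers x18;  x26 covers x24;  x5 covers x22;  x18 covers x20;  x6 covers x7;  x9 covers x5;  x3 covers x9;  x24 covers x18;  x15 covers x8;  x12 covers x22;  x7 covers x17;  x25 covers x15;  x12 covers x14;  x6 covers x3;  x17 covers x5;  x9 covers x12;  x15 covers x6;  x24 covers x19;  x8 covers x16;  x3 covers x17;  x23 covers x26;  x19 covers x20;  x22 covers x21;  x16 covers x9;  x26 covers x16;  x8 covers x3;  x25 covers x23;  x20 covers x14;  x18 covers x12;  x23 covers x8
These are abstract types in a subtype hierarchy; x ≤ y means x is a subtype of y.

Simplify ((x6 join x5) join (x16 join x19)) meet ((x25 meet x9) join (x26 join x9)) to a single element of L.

x6 ∨ x5 = x6
x16 ∨ x19 = x26
x6 ∨ x26 = x25
x25 ∧ x9 = x9
x26 ∨ x9 = x26
x9 ∨ x26 = x26
x25 ∧ x26 = x26

x26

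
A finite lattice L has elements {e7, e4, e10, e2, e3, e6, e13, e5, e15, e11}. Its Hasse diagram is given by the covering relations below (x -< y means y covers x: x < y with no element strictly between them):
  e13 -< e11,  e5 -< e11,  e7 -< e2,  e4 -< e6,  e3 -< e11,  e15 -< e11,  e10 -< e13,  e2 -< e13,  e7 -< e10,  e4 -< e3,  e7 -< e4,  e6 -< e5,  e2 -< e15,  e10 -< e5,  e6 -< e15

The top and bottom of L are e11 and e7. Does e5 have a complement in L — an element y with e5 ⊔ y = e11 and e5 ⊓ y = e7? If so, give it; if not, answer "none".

Need y with e5 ∨ y = e11 and e5 ∧ y = e7.
Checking each element gives: e2.

e2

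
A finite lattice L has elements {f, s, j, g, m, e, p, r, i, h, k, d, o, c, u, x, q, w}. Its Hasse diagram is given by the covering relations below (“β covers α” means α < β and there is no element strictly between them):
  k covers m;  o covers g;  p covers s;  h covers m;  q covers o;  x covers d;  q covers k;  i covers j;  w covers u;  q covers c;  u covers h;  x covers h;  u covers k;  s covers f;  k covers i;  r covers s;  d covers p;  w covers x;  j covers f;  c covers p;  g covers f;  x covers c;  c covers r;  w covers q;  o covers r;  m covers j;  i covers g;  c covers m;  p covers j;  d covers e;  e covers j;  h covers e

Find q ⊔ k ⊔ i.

q

Common upper bounds of {q, k, i}: q, w.
The least among these is q.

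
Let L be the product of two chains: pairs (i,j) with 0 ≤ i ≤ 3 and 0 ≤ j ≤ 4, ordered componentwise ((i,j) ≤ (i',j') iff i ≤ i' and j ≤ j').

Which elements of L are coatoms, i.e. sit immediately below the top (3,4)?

(2,4), (3,3)

The coatoms are exactly the elements covered by (3,4): (2,4), (3,3).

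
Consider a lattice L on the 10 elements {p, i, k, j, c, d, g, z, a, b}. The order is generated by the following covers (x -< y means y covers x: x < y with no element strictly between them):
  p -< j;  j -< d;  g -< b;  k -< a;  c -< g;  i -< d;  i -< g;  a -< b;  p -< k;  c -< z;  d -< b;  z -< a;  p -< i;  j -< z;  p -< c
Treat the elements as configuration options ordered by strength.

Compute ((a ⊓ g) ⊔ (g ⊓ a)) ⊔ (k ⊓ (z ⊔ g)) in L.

a ∧ g = c
g ∧ a = c
c ∨ c = c
z ∨ g = b
k ∧ b = k
c ∨ k = a

a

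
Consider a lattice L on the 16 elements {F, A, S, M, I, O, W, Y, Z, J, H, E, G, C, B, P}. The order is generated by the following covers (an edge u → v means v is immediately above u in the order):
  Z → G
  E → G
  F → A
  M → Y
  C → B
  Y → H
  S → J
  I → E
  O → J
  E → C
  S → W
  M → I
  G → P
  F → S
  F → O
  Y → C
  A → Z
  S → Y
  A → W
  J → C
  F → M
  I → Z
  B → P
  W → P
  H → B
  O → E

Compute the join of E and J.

C

Common upper bounds of {E, J}: B, C, P.
The least among these is C.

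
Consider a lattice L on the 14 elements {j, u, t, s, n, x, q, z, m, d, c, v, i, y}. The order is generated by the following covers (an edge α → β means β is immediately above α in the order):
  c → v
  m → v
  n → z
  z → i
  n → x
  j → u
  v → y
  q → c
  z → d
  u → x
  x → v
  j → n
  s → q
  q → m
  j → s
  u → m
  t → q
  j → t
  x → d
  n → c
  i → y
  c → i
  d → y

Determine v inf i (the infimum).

c

Common lower bounds of {v, i}: c, j, n, q, s, t.
The greatest among these is c.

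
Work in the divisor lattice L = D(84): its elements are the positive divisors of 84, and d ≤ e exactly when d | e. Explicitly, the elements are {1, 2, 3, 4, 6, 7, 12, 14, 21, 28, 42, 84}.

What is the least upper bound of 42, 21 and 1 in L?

Common upper bounds of {42, 21, 1}: 42, 84.
The least among these is 42.

42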